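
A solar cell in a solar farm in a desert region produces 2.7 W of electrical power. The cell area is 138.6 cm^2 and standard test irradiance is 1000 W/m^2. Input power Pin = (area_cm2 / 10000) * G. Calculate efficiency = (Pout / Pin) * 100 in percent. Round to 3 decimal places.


First compute the input power:
  Pin = area_cm2 / 10000 * G = 138.6 / 10000 * 1000 = 13.86 W
Then compute efficiency:
  Efficiency = (Pout / Pin) * 100 = (2.7 / 13.86) * 100
  Efficiency = 19.481%

19.481


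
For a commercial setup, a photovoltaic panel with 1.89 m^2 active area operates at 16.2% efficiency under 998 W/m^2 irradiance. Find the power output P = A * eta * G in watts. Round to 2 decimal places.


Use the solar power formula P = A * eta * G.
Given: A = 1.89 m^2, eta = 0.162, G = 998 W/m^2
P = 1.89 * 0.162 * 998
P = 305.57 W

305.57


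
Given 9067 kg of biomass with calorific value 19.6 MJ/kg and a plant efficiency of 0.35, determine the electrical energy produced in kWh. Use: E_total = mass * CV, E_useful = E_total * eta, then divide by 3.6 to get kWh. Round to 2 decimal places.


Total energy = mass * CV = 9067 * 19.6 = 177713.2 MJ
Useful energy = total * eta = 177713.2 * 0.35 = 62199.62 MJ
Convert to kWh: 62199.62 / 3.6
Useful energy = 17277.67 kWh

17277.67


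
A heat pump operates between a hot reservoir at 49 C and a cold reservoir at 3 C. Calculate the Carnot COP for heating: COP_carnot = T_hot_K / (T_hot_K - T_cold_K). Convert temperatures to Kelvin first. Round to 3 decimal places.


Convert to Kelvin:
  T_hot = 49 + 273.15 = 322.15 K
  T_cold = 3 + 273.15 = 276.15 K
Apply Carnot COP formula:
  COP = T_hot_K / (T_hot_K - T_cold_K) = 322.15 / 46.0
  COP = 7.003

7.003


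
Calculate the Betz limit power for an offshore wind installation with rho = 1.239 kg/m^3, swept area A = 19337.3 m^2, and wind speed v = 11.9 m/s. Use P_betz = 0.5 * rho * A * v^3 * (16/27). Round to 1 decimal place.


The Betz coefficient Cp_max = 16/27 = 0.5926
v^3 = 11.9^3 = 1685.159
P_betz = 0.5 * rho * A * v^3 * Cp_max
P_betz = 0.5 * 1.239 * 19337.3 * 1685.159 * 0.5926
P_betz = 11962838.7 W

11962838.7


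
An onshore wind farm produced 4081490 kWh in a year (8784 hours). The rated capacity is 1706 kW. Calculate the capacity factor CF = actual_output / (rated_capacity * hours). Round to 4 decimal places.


Capacity factor = actual output / maximum possible output
Maximum possible = rated * hours = 1706 * 8784 = 14985504 kWh
CF = 4081490 / 14985504
CF = 0.2724

0.2724


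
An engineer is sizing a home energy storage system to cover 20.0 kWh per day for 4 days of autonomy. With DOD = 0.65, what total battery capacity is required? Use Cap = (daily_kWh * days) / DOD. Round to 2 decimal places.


Total energy needed = daily * days = 20.0 * 4 = 80.0 kWh
Account for depth of discharge:
  Cap = total_energy / DOD = 80.0 / 0.65
  Cap = 123.08 kWh

123.08


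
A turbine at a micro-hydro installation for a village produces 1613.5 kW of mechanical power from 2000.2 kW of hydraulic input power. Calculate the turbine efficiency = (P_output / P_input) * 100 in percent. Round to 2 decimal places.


Turbine efficiency = (output power / input power) * 100
eta = (1613.5 / 2000.2) * 100
eta = 80.67%

80.67


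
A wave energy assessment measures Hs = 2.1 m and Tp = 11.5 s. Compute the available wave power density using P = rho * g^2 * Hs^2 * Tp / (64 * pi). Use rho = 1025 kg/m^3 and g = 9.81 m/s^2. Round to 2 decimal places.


Apply wave power formula:
  g^2 = 9.81^2 = 96.2361
  Hs^2 = 2.1^2 = 4.41
  Numerator = rho * g^2 * Hs^2 * Tp = 1025 * 96.2361 * 4.41 * 11.5 = 5002629.16
  Denominator = 64 * pi = 201.0619
  P = 5002629.16 / 201.0619 = 24881.04 W/m

24881.04


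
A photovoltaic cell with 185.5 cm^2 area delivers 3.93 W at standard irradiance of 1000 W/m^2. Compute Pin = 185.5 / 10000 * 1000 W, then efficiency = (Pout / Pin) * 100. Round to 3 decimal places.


First compute the input power:
  Pin = area_cm2 / 10000 * G = 185.5 / 10000 * 1000 = 18.55 W
Then compute efficiency:
  Efficiency = (Pout / Pin) * 100 = (3.93 / 18.55) * 100
  Efficiency = 21.186%

21.186


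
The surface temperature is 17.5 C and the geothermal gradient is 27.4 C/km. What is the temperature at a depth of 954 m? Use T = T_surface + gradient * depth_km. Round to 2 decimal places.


Convert depth to km: 954 / 1000 = 0.954 km
Temperature increase = gradient * depth_km = 27.4 * 0.954 = 26.14 C
Temperature at depth = T_surface + delta_T = 17.5 + 26.14
T = 43.64 C

43.64


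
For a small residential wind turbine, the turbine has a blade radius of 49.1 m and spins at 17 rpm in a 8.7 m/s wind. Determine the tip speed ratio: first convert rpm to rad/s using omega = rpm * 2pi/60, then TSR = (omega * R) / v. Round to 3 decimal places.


Convert rotational speed to rad/s:
  omega = 17 * 2 * pi / 60 = 1.7802 rad/s
Compute tip speed:
  v_tip = omega * R = 1.7802 * 49.1 = 87.41 m/s
Tip speed ratio:
  TSR = v_tip / v_wind = 87.41 / 8.7 = 10.047

10.047


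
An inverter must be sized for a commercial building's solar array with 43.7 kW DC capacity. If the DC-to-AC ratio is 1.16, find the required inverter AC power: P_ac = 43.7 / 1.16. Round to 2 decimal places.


The inverter AC capacity is determined by the DC/AC ratio.
Given: P_dc = 43.7 kW, DC/AC ratio = 1.16
P_ac = P_dc / ratio = 43.7 / 1.16
P_ac = 37.67 kW

37.67


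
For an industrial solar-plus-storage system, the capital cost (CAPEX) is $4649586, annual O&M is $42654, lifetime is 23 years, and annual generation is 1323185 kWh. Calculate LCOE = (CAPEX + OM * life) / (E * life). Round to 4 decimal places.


Total cost = CAPEX + OM * lifetime = 4649586 + 42654 * 23 = 4649586 + 981042 = 5630628
Total generation = annual * lifetime = 1323185 * 23 = 30433255 kWh
LCOE = 5630628 / 30433255
LCOE = 0.1850 $/kWh

0.1850


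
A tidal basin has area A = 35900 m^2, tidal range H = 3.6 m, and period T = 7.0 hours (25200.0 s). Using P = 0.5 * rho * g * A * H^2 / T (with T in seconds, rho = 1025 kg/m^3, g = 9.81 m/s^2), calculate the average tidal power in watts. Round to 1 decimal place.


Convert period to seconds: T = 7.0 * 3600 = 25200.0 s
H^2 = 3.6^2 = 12.96
P = 0.5 * rho * g * A * H^2 / T
P = 0.5 * 1025 * 9.81 * 35900 * 12.96 / 25200.0
P = 92824.3 W

92824.3


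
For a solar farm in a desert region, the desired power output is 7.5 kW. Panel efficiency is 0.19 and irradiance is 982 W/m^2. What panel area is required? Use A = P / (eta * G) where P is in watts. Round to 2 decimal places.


Convert target power to watts: P = 7.5 * 1000 = 7500.0 W
Compute denominator: eta * G = 0.19 * 982 = 186.58
Required area A = P / (eta * G) = 7500.0 / 186.58
A = 40.20 m^2

40.20


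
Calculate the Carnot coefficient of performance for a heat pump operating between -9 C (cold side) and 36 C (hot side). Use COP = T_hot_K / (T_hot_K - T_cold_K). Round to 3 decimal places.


Convert to Kelvin:
  T_hot = 36 + 273.15 = 309.15 K
  T_cold = -9 + 273.15 = 264.15 K
Apply Carnot COP formula:
  COP = T_hot_K / (T_hot_K - T_cold_K) = 309.15 / 45.0
  COP = 6.870

6.870


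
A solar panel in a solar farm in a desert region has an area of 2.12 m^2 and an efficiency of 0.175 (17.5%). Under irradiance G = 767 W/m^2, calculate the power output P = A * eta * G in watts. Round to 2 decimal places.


Use the solar power formula P = A * eta * G.
Given: A = 2.12 m^2, eta = 0.175, G = 767 W/m^2
P = 2.12 * 0.175 * 767
P = 284.56 W

284.56


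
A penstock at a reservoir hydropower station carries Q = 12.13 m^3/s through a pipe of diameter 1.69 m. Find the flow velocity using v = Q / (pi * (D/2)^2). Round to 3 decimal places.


Compute pipe cross-sectional area:
  A = pi * (D/2)^2 = pi * (1.69/2)^2 = 2.2432 m^2
Calculate velocity:
  v = Q / A = 12.13 / 2.2432
  v = 5.408 m/s

5.408


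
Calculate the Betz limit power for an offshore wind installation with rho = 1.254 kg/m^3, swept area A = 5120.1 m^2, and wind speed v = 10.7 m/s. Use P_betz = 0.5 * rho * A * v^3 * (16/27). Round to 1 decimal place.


The Betz coefficient Cp_max = 16/27 = 0.5926
v^3 = 10.7^3 = 1225.043
P_betz = 0.5 * rho * A * v^3 * Cp_max
P_betz = 0.5 * 1.254 * 5120.1 * 1225.043 * 0.5926
P_betz = 2330523.8 W

2330523.8


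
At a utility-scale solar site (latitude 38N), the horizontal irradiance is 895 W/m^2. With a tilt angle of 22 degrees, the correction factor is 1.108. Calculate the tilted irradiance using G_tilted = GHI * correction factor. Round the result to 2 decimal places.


Identify the given values:
  GHI = 895 W/m^2, tilt correction factor = 1.108
Apply the formula G_tilted = GHI * factor:
  G_tilted = 895 * 1.108
  G_tilted = 991.66 W/m^2

991.66


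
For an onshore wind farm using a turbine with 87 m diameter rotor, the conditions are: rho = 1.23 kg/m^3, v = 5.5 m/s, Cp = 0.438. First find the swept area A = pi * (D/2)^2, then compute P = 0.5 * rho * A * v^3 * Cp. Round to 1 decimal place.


Step 1 -- Compute swept area:
  A = pi * (D/2)^2 = pi * (87/2)^2 = 5944.68 m^2
Step 2 -- Apply wind power equation:
  P = 0.5 * rho * A * v^3 * Cp
  v^3 = 5.5^3 = 166.375
  P = 0.5 * 1.23 * 5944.68 * 166.375 * 0.438
  P = 266419.3 W

266419.3


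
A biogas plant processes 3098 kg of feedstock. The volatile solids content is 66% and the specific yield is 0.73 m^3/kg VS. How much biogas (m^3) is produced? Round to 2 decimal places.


Compute volatile solids:
  VS = mass * VS_fraction = 3098 * 0.66 = 2044.68 kg
Calculate biogas volume:
  Biogas = VS * specific_yield = 2044.68 * 0.73
  Biogas = 1492.62 m^3

1492.62


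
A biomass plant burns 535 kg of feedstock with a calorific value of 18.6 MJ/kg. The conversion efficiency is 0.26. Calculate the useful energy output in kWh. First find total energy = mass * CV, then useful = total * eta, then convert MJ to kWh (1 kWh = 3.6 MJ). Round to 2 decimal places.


Total energy = mass * CV = 535 * 18.6 = 9951.0 MJ
Useful energy = total * eta = 9951.0 * 0.26 = 2587.26 MJ
Convert to kWh: 2587.26 / 3.6
Useful energy = 718.68 kWh

718.68


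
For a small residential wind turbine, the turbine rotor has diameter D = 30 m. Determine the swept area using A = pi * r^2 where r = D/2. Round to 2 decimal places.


Compute the rotor radius:
  r = D / 2 = 30 / 2 = 15.0 m
Calculate swept area:
  A = pi * r^2 = pi * 15.0^2
  A = 706.86 m^2

706.86


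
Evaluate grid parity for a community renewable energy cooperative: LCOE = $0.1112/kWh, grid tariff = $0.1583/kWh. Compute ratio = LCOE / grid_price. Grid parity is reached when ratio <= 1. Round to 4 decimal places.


Compare LCOE to grid price:
  LCOE = $0.1112/kWh, Grid price = $0.1583/kWh
  Ratio = LCOE / grid_price = 0.1112 / 0.1583 = 0.7025
  Grid parity achieved (ratio <= 1)? yes

0.7025


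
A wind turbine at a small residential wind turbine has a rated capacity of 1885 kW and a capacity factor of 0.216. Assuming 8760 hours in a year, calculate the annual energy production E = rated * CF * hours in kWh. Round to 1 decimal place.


Annual energy = rated_kW * capacity_factor * hours_per_year
Given: P_rated = 1885 kW, CF = 0.216, hours = 8760
E = 1885 * 0.216 * 8760
E = 3566721.6 kWh

3566721.6


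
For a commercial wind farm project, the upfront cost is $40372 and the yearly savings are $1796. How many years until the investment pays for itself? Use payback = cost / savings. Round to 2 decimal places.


Simple payback period = initial cost / annual savings
Payback = 40372 / 1796
Payback = 22.48 years

22.48


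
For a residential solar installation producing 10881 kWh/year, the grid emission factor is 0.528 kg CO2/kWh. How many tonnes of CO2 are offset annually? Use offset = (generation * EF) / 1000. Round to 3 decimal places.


CO2 offset in kg = generation * emission_factor
CO2 offset = 10881 * 0.528 = 5745.17 kg
Convert to tonnes:
  CO2 offset = 5745.17 / 1000 = 5.745 tonnes

5.745


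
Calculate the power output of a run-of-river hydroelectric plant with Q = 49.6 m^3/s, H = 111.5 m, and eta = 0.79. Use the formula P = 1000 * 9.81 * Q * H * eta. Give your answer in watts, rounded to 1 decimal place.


Apply the hydropower formula P = rho * g * Q * H * eta
rho * g = 1000 * 9.81 = 9810.0
P = 9810.0 * 49.6 * 111.5 * 0.79
P = 42860047.0 W

42860047.0


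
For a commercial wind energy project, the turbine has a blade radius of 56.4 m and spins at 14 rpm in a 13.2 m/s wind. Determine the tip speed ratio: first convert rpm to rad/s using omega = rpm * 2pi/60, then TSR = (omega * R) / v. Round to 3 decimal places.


Convert rotational speed to rad/s:
  omega = 14 * 2 * pi / 60 = 1.4661 rad/s
Compute tip speed:
  v_tip = omega * R = 1.4661 * 56.4 = 82.687 m/s
Tip speed ratio:
  TSR = v_tip / v_wind = 82.687 / 13.2 = 6.264

6.264


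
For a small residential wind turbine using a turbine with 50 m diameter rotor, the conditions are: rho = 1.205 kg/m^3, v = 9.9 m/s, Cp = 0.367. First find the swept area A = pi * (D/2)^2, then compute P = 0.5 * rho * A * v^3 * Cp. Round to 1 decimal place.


Step 1 -- Compute swept area:
  A = pi * (D/2)^2 = pi * (50/2)^2 = 1963.5 m^2
Step 2 -- Apply wind power equation:
  P = 0.5 * rho * A * v^3 * Cp
  v^3 = 9.9^3 = 970.299
  P = 0.5 * 1.205 * 1963.5 * 970.299 * 0.367
  P = 421268.1 W

421268.1


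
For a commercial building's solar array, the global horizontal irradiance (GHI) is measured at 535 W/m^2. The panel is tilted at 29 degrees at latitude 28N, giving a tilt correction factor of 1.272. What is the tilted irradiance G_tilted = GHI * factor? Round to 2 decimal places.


Identify the given values:
  GHI = 535 W/m^2, tilt correction factor = 1.272
Apply the formula G_tilted = GHI * factor:
  G_tilted = 535 * 1.272
  G_tilted = 680.52 W/m^2

680.52


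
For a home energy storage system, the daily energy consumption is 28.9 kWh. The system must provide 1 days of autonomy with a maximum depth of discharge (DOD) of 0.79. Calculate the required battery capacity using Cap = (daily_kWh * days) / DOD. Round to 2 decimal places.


Total energy needed = daily * days = 28.9 * 1 = 28.9 kWh
Account for depth of discharge:
  Cap = total_energy / DOD = 28.9 / 0.79
  Cap = 36.58 kWh

36.58


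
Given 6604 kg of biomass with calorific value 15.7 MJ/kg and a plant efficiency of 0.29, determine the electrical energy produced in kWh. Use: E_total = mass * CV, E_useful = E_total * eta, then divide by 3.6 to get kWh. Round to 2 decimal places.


Total energy = mass * CV = 6604 * 15.7 = 103682.8 MJ
Useful energy = total * eta = 103682.8 * 0.29 = 30068.01 MJ
Convert to kWh: 30068.01 / 3.6
Useful energy = 8352.23 kWh

8352.23


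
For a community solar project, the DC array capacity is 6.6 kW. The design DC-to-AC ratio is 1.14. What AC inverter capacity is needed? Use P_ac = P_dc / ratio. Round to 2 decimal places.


The inverter AC capacity is determined by the DC/AC ratio.
Given: P_dc = 6.6 kW, DC/AC ratio = 1.14
P_ac = P_dc / ratio = 6.6 / 1.14
P_ac = 5.79 kW

5.79


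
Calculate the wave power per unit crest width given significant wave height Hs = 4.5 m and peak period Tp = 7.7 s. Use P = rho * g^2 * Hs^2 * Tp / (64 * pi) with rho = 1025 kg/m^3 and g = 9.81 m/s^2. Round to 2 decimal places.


Apply wave power formula:
  g^2 = 9.81^2 = 96.2361
  Hs^2 = 4.5^2 = 20.25
  Numerator = rho * g^2 * Hs^2 * Tp = 1025 * 96.2361 * 20.25 * 7.7 = 15380754.24
  Denominator = 64 * pi = 201.0619
  P = 15380754.24 / 201.0619 = 76497.60 W/m

76497.60


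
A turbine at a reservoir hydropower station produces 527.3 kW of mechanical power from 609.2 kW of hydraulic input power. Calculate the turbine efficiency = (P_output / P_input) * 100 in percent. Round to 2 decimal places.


Turbine efficiency = (output power / input power) * 100
eta = (527.3 / 609.2) * 100
eta = 86.56%

86.56


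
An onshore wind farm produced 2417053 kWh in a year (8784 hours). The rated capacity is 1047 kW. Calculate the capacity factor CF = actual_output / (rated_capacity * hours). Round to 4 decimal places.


Capacity factor = actual output / maximum possible output
Maximum possible = rated * hours = 1047 * 8784 = 9196848 kWh
CF = 2417053 / 9196848
CF = 0.2628

0.2628


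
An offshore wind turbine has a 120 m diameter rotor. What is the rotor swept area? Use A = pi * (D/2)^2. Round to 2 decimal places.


Compute the rotor radius:
  r = D / 2 = 120 / 2 = 60.0 m
Calculate swept area:
  A = pi * r^2 = pi * 60.0^2
  A = 11309.73 m^2

11309.73


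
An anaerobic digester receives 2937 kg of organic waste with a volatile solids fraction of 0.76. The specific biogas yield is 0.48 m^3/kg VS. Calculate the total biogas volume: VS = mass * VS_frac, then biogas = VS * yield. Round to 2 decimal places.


Compute volatile solids:
  VS = mass * VS_fraction = 2937 * 0.76 = 2232.12 kg
Calculate biogas volume:
  Biogas = VS * specific_yield = 2232.12 * 0.48
  Biogas = 1071.42 m^3

1071.42


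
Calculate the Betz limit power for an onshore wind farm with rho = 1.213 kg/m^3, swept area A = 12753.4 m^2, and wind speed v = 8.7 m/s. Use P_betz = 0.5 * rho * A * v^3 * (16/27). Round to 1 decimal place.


The Betz coefficient Cp_max = 16/27 = 0.5926
v^3 = 8.7^3 = 658.503
P_betz = 0.5 * rho * A * v^3 * Cp_max
P_betz = 0.5 * 1.213 * 12753.4 * 658.503 * 0.5926
P_betz = 3018358.1 W

3018358.1


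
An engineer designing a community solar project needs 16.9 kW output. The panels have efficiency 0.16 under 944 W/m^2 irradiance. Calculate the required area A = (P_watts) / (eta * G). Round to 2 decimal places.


Convert target power to watts: P = 16.9 * 1000 = 16900.0 W
Compute denominator: eta * G = 0.16 * 944 = 151.04
Required area A = P / (eta * G) = 16900.0 / 151.04
A = 111.89 m^2

111.89


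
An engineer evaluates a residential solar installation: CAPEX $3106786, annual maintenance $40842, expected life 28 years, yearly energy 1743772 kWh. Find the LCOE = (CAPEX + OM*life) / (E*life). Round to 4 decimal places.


Total cost = CAPEX + OM * lifetime = 3106786 + 40842 * 28 = 3106786 + 1143576 = 4250362
Total generation = annual * lifetime = 1743772 * 28 = 48825616 kWh
LCOE = 4250362 / 48825616
LCOE = 0.0871 $/kWh

0.0871


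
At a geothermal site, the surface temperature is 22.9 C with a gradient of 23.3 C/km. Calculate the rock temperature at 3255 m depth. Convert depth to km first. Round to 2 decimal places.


Convert depth to km: 3255 / 1000 = 3.255 km
Temperature increase = gradient * depth_km = 23.3 * 3.255 = 75.84 C
Temperature at depth = T_surface + delta_T = 22.9 + 75.84
T = 98.74 C

98.74


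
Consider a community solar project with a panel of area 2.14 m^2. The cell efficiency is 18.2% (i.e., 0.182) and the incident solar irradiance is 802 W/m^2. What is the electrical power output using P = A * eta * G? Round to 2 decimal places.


Use the solar power formula P = A * eta * G.
Given: A = 2.14 m^2, eta = 0.182, G = 802 W/m^2
P = 2.14 * 0.182 * 802
P = 312.36 W

312.36


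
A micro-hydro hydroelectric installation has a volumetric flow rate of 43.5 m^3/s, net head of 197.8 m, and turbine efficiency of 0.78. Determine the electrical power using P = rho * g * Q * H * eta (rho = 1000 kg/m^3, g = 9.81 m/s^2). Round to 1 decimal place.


Apply the hydropower formula P = rho * g * Q * H * eta
rho * g = 1000 * 9.81 = 9810.0
P = 9810.0 * 43.5 * 197.8 * 0.78
P = 65838382.7 W

65838382.7


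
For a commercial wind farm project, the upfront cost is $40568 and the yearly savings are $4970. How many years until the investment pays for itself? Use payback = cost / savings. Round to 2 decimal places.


Simple payback period = initial cost / annual savings
Payback = 40568 / 4970
Payback = 8.16 years

8.16


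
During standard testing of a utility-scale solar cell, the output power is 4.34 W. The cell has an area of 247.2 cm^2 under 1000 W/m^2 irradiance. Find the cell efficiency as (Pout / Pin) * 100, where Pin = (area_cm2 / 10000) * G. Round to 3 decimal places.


First compute the input power:
  Pin = area_cm2 / 10000 * G = 247.2 / 10000 * 1000 = 24.72 W
Then compute efficiency:
  Efficiency = (Pout / Pin) * 100 = (4.34 / 24.72) * 100
  Efficiency = 17.557%

17.557


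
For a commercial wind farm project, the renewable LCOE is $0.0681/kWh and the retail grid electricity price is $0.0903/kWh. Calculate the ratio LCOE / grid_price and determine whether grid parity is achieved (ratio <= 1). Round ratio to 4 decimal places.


Compare LCOE to grid price:
  LCOE = $0.0681/kWh, Grid price = $0.0903/kWh
  Ratio = LCOE / grid_price = 0.0681 / 0.0903 = 0.7542
  Grid parity achieved (ratio <= 1)? yes

0.7542


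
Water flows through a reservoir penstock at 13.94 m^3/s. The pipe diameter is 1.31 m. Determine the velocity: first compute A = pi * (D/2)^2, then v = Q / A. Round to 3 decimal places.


Compute pipe cross-sectional area:
  A = pi * (D/2)^2 = pi * (1.31/2)^2 = 1.3478 m^2
Calculate velocity:
  v = Q / A = 13.94 / 1.3478
  v = 10.343 m/s

10.343


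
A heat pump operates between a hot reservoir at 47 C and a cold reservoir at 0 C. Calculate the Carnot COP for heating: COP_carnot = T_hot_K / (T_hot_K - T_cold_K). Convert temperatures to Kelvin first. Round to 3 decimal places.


Convert to Kelvin:
  T_hot = 47 + 273.15 = 320.15 K
  T_cold = 0 + 273.15 = 273.15 K
Apply Carnot COP formula:
  COP = T_hot_K / (T_hot_K - T_cold_K) = 320.15 / 47.0
  COP = 6.812

6.812


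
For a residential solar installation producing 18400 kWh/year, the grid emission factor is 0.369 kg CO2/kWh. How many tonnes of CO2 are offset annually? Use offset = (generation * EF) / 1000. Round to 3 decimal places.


CO2 offset in kg = generation * emission_factor
CO2 offset = 18400 * 0.369 = 6789.6 kg
Convert to tonnes:
  CO2 offset = 6789.6 / 1000 = 6.790 tonnes

6.790


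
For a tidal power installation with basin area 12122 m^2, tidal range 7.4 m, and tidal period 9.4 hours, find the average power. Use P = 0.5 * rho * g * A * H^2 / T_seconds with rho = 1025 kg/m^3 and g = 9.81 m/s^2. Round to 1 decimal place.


Convert period to seconds: T = 9.4 * 3600 = 33840.0 s
H^2 = 7.4^2 = 54.76
P = 0.5 * rho * g * A * H^2 / T
P = 0.5 * 1025 * 9.81 * 12122 * 54.76 / 33840.0
P = 98621.2 W

98621.2


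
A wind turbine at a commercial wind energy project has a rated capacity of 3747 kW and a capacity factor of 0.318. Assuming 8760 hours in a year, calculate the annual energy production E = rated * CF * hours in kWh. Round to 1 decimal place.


Annual energy = rated_kW * capacity_factor * hours_per_year
Given: P_rated = 3747 kW, CF = 0.318, hours = 8760
E = 3747 * 0.318 * 8760
E = 10437943.0 kWh

10437943.0


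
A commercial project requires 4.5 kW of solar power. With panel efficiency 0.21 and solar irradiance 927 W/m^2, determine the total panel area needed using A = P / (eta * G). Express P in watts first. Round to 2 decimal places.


Convert target power to watts: P = 4.5 * 1000 = 4500.0 W
Compute denominator: eta * G = 0.21 * 927 = 194.67
Required area A = P / (eta * G) = 4500.0 / 194.67
A = 23.12 m^2

23.12


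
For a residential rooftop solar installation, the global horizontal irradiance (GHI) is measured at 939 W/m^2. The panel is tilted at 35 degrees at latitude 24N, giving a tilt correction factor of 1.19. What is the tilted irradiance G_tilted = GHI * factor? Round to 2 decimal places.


Identify the given values:
  GHI = 939 W/m^2, tilt correction factor = 1.19
Apply the formula G_tilted = GHI * factor:
  G_tilted = 939 * 1.19
  G_tilted = 1117.41 W/m^2

1117.41


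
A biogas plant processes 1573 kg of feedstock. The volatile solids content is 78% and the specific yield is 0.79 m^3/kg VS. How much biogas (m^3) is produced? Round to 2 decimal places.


Compute volatile solids:
  VS = mass * VS_fraction = 1573 * 0.78 = 1226.94 kg
Calculate biogas volume:
  Biogas = VS * specific_yield = 1226.94 * 0.79
  Biogas = 969.28 m^3

969.28


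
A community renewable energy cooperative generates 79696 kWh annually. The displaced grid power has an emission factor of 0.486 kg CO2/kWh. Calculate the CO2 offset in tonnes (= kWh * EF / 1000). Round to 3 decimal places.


CO2 offset in kg = generation * emission_factor
CO2 offset = 79696 * 0.486 = 38732.26 kg
Convert to tonnes:
  CO2 offset = 38732.26 / 1000 = 38.732 tonnes

38.732


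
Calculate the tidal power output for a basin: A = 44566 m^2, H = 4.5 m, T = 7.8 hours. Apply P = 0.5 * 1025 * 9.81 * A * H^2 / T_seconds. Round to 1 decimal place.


Convert period to seconds: T = 7.8 * 3600 = 28080.0 s
H^2 = 4.5^2 = 20.25
P = 0.5 * rho * g * A * H^2 / T
P = 0.5 * 1025 * 9.81 * 44566 * 20.25 / 28080.0
P = 161582.5 W

161582.5


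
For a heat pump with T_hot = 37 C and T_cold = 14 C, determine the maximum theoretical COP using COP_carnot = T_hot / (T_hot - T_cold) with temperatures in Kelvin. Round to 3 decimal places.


Convert to Kelvin:
  T_hot = 37 + 273.15 = 310.15 K
  T_cold = 14 + 273.15 = 287.15 K
Apply Carnot COP formula:
  COP = T_hot_K / (T_hot_K - T_cold_K) = 310.15 / 23.0
  COP = 13.485

13.485


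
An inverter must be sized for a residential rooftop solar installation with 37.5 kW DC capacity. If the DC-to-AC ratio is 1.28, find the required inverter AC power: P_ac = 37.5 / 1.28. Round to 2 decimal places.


The inverter AC capacity is determined by the DC/AC ratio.
Given: P_dc = 37.5 kW, DC/AC ratio = 1.28
P_ac = P_dc / ratio = 37.5 / 1.28
P_ac = 29.30 kW

29.30


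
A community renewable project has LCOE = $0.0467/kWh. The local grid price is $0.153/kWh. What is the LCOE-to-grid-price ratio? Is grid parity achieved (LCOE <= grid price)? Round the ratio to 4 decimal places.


Compare LCOE to grid price:
  LCOE = $0.0467/kWh, Grid price = $0.153/kWh
  Ratio = LCOE / grid_price = 0.0467 / 0.153 = 0.3052
  Grid parity achieved (ratio <= 1)? yes

0.3052


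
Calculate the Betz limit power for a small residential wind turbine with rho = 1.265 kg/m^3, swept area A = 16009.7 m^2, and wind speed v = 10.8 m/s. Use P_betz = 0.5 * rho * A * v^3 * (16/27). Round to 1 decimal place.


The Betz coefficient Cp_max = 16/27 = 0.5926
v^3 = 10.8^3 = 1259.712
P_betz = 0.5 * rho * A * v^3 * Cp_max
P_betz = 0.5 * 1.265 * 16009.7 * 1259.712 * 0.5926
P_betz = 7559119.5 W

7559119.5


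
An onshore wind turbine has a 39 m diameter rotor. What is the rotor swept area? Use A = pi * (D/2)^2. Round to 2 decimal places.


Compute the rotor radius:
  r = D / 2 = 39 / 2 = 19.5 m
Calculate swept area:
  A = pi * r^2 = pi * 19.5^2
  A = 1194.59 m^2

1194.59


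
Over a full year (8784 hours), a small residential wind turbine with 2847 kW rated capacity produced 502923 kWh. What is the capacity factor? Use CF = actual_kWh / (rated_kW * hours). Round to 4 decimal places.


Capacity factor = actual output / maximum possible output
Maximum possible = rated * hours = 2847 * 8784 = 25008048 kWh
CF = 502923 / 25008048
CF = 0.0201

0.0201


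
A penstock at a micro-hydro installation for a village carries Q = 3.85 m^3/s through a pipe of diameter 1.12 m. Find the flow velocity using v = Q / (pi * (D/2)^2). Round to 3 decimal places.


Compute pipe cross-sectional area:
  A = pi * (D/2)^2 = pi * (1.12/2)^2 = 0.9852 m^2
Calculate velocity:
  v = Q / A = 3.85 / 0.9852
  v = 3.908 m/s

3.908


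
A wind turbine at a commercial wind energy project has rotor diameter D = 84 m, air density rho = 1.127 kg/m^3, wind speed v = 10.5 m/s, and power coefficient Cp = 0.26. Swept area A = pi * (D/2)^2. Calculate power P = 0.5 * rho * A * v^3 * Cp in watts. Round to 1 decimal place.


Step 1 -- Compute swept area:
  A = pi * (D/2)^2 = pi * (84/2)^2 = 5541.77 m^2
Step 2 -- Apply wind power equation:
  P = 0.5 * rho * A * v^3 * Cp
  v^3 = 10.5^3 = 1157.625
  P = 0.5 * 1.127 * 5541.77 * 1157.625 * 0.26
  P = 939904.3 W

939904.3


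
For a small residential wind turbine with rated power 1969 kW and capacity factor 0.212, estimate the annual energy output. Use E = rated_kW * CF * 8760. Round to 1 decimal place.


Annual energy = rated_kW * capacity_factor * hours_per_year
Given: P_rated = 1969 kW, CF = 0.212, hours = 8760
E = 1969 * 0.212 * 8760
E = 3656669.3 kWh

3656669.3


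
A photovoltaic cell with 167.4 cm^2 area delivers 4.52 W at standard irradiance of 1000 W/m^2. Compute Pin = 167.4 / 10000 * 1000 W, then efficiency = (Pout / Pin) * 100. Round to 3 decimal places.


First compute the input power:
  Pin = area_cm2 / 10000 * G = 167.4 / 10000 * 1000 = 16.74 W
Then compute efficiency:
  Efficiency = (Pout / Pin) * 100 = (4.52 / 16.74) * 100
  Efficiency = 27.001%

27.001


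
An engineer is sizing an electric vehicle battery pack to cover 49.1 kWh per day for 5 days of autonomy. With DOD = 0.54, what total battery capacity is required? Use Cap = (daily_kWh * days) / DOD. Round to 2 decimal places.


Total energy needed = daily * days = 49.1 * 5 = 245.5 kWh
Account for depth of discharge:
  Cap = total_energy / DOD = 245.5 / 0.54
  Cap = 454.63 kWh

454.63


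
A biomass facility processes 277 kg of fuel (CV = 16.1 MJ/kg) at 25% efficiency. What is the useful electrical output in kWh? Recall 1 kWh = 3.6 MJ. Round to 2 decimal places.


Total energy = mass * CV = 277 * 16.1 = 4459.7 MJ
Useful energy = total * eta = 4459.7 * 0.25 = 1114.93 MJ
Convert to kWh: 1114.93 / 3.6
Useful energy = 309.70 kWh

309.70


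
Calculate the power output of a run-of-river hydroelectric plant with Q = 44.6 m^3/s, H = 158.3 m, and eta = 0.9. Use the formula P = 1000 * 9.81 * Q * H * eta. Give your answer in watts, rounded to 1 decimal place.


Apply the hydropower formula P = rho * g * Q * H * eta
rho * g = 1000 * 9.81 = 9810.0
P = 9810.0 * 44.6 * 158.3 * 0.9
P = 62334329.2 W

62334329.2


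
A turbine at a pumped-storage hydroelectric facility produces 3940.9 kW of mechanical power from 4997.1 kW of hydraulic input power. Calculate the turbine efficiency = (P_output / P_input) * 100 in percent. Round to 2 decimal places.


Turbine efficiency = (output power / input power) * 100
eta = (3940.9 / 4997.1) * 100
eta = 78.86%

78.86


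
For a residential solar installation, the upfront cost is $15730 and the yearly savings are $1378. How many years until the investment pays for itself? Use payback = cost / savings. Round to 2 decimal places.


Simple payback period = initial cost / annual savings
Payback = 15730 / 1378
Payback = 11.42 years

11.42


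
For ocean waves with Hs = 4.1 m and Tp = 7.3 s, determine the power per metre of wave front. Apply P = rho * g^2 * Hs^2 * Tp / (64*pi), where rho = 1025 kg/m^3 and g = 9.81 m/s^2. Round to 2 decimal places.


Apply wave power formula:
  g^2 = 9.81^2 = 96.2361
  Hs^2 = 4.1^2 = 16.81
  Numerator = rho * g^2 * Hs^2 * Tp = 1025 * 96.2361 * 16.81 * 7.3 = 12104656.05
  Denominator = 64 * pi = 201.0619
  P = 12104656.05 / 201.0619 = 60203.62 W/m

60203.62


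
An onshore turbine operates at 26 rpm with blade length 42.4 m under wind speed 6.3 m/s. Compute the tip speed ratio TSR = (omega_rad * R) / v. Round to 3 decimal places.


Convert rotational speed to rad/s:
  omega = 26 * 2 * pi / 60 = 2.7227 rad/s
Compute tip speed:
  v_tip = omega * R = 2.7227 * 42.4 = 115.443 m/s
Tip speed ratio:
  TSR = v_tip / v_wind = 115.443 / 6.3 = 18.324

18.324


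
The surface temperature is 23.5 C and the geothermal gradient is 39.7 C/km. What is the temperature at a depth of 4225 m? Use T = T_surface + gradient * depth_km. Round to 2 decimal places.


Convert depth to km: 4225 / 1000 = 4.225 km
Temperature increase = gradient * depth_km = 39.7 * 4.225 = 167.73 C
Temperature at depth = T_surface + delta_T = 23.5 + 167.73
T = 191.23 C

191.23


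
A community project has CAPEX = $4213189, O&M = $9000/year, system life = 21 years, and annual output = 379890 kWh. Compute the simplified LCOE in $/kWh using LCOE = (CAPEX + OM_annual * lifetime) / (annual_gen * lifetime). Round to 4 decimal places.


Total cost = CAPEX + OM * lifetime = 4213189 + 9000 * 21 = 4213189 + 189000 = 4402189
Total generation = annual * lifetime = 379890 * 21 = 7977690 kWh
LCOE = 4402189 / 7977690
LCOE = 0.5518 $/kWh

0.5518


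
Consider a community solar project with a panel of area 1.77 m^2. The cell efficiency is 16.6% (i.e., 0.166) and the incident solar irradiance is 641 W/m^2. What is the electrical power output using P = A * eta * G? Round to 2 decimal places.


Use the solar power formula P = A * eta * G.
Given: A = 1.77 m^2, eta = 0.166, G = 641 W/m^2
P = 1.77 * 0.166 * 641
P = 188.34 W

188.34


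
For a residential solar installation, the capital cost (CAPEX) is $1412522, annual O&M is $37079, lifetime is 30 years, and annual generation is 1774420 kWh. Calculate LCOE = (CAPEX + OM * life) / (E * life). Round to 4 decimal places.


Total cost = CAPEX + OM * lifetime = 1412522 + 37079 * 30 = 1412522 + 1112370 = 2524892
Total generation = annual * lifetime = 1774420 * 30 = 53232600 kWh
LCOE = 2524892 / 53232600
LCOE = 0.0474 $/kWh

0.0474


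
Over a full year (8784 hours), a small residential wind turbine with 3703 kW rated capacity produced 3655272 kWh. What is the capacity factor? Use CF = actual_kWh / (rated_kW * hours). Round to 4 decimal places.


Capacity factor = actual output / maximum possible output
Maximum possible = rated * hours = 3703 * 8784 = 32527152 kWh
CF = 3655272 / 32527152
CF = 0.1124

0.1124


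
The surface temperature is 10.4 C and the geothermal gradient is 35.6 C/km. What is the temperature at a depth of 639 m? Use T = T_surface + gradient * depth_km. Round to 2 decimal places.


Convert depth to km: 639 / 1000 = 0.639 km
Temperature increase = gradient * depth_km = 35.6 * 0.639 = 22.75 C
Temperature at depth = T_surface + delta_T = 10.4 + 22.75
T = 33.15 C

33.15


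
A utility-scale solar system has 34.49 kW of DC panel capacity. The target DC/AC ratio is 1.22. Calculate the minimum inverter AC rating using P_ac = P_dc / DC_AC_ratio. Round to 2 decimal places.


The inverter AC capacity is determined by the DC/AC ratio.
Given: P_dc = 34.49 kW, DC/AC ratio = 1.22
P_ac = P_dc / ratio = 34.49 / 1.22
P_ac = 28.27 kW

28.27


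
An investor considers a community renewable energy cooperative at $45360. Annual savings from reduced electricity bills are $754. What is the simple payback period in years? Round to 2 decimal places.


Simple payback period = initial cost / annual savings
Payback = 45360 / 754
Payback = 60.16 years

60.16


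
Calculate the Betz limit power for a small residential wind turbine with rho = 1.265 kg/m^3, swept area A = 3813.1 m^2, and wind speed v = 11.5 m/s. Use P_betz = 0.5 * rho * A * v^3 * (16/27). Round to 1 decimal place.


The Betz coefficient Cp_max = 16/27 = 0.5926
v^3 = 11.5^3 = 1520.875
P_betz = 0.5 * rho * A * v^3 * Cp_max
P_betz = 0.5 * 1.265 * 3813.1 * 1520.875 * 0.5926
P_betz = 2173644.2 W

2173644.2


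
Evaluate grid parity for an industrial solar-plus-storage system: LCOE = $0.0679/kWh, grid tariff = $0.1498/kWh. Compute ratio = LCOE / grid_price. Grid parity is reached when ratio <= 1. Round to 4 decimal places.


Compare LCOE to grid price:
  LCOE = $0.0679/kWh, Grid price = $0.1498/kWh
  Ratio = LCOE / grid_price = 0.0679 / 0.1498 = 0.4533
  Grid parity achieved (ratio <= 1)? yes

0.4533


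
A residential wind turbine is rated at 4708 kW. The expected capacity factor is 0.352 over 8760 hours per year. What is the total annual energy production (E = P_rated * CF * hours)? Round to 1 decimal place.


Annual energy = rated_kW * capacity_factor * hours_per_year
Given: P_rated = 4708 kW, CF = 0.352, hours = 8760
E = 4708 * 0.352 * 8760
E = 14517212.2 kWh

14517212.2


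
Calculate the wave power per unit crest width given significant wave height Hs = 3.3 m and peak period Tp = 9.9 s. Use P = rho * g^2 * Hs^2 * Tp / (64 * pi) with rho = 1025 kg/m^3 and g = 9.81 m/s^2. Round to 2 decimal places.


Apply wave power formula:
  g^2 = 9.81^2 = 96.2361
  Hs^2 = 3.3^2 = 10.89
  Numerator = rho * g^2 * Hs^2 * Tp = 1025 * 96.2361 * 10.89 * 9.9 = 10634692.93
  Denominator = 64 * pi = 201.0619
  P = 10634692.93 / 201.0619 = 52892.62 W/m

52892.62


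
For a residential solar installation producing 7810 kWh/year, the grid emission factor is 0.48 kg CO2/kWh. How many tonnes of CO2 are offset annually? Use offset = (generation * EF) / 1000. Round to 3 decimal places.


CO2 offset in kg = generation * emission_factor
CO2 offset = 7810 * 0.48 = 3748.8 kg
Convert to tonnes:
  CO2 offset = 3748.8 / 1000 = 3.749 tonnes

3.749


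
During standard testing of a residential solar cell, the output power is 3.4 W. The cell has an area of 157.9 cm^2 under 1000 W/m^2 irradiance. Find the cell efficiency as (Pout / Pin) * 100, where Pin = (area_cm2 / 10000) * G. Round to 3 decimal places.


First compute the input power:
  Pin = area_cm2 / 10000 * G = 157.9 / 10000 * 1000 = 15.79 W
Then compute efficiency:
  Efficiency = (Pout / Pin) * 100 = (3.4 / 15.79) * 100
  Efficiency = 21.533%

21.533


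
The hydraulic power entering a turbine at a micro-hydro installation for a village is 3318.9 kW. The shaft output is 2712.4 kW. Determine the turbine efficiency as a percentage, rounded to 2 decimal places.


Turbine efficiency = (output power / input power) * 100
eta = (2712.4 / 3318.9) * 100
eta = 81.73%

81.73


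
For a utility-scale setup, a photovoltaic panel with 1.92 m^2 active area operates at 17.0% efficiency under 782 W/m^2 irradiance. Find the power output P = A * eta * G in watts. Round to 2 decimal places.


Use the solar power formula P = A * eta * G.
Given: A = 1.92 m^2, eta = 0.17, G = 782 W/m^2
P = 1.92 * 0.17 * 782
P = 255.24 W

255.24


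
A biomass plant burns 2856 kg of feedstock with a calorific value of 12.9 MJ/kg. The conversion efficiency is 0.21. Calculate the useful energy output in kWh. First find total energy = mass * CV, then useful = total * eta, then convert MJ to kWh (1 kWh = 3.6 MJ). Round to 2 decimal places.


Total energy = mass * CV = 2856 * 12.9 = 36842.4 MJ
Useful energy = total * eta = 36842.4 * 0.21 = 7736.9 MJ
Convert to kWh: 7736.9 / 3.6
Useful energy = 2149.14 kWh

2149.14


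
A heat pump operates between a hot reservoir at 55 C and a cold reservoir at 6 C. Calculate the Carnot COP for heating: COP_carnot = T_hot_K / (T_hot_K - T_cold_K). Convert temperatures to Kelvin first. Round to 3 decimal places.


Convert to Kelvin:
  T_hot = 55 + 273.15 = 328.15 K
  T_cold = 6 + 273.15 = 279.15 K
Apply Carnot COP formula:
  COP = T_hot_K / (T_hot_K - T_cold_K) = 328.15 / 49.0
  COP = 6.697

6.697


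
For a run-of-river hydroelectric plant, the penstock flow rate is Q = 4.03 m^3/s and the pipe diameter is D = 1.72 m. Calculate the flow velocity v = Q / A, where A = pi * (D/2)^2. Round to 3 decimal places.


Compute pipe cross-sectional area:
  A = pi * (D/2)^2 = pi * (1.72/2)^2 = 2.3235 m^2
Calculate velocity:
  v = Q / A = 4.03 / 2.3235
  v = 1.734 m/s

1.734


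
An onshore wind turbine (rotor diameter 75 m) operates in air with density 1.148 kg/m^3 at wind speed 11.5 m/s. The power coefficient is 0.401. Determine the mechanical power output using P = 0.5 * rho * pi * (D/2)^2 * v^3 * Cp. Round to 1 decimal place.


Step 1 -- Compute swept area:
  A = pi * (D/2)^2 = pi * (75/2)^2 = 4417.86 m^2
Step 2 -- Apply wind power equation:
  P = 0.5 * rho * A * v^3 * Cp
  v^3 = 11.5^3 = 1520.875
  P = 0.5 * 1.148 * 4417.86 * 1520.875 * 0.401
  P = 1546543.7 W

1546543.7


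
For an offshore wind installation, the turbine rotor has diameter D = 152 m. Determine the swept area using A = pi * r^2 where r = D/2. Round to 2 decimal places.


Compute the rotor radius:
  r = D / 2 = 152 / 2 = 76.0 m
Calculate swept area:
  A = pi * r^2 = pi * 76.0^2
  A = 18145.84 m^2

18145.84


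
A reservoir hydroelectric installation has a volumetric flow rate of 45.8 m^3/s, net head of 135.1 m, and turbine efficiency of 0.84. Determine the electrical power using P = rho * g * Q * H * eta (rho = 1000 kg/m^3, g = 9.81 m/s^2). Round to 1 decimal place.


Apply the hydropower formula P = rho * g * Q * H * eta
rho * g = 1000 * 9.81 = 9810.0
P = 9810.0 * 45.8 * 135.1 * 0.84
P = 50988134.2 W

50988134.2
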